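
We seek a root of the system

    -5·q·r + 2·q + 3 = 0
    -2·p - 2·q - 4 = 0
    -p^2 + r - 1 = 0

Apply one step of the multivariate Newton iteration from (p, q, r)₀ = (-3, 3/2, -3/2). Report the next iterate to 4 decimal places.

(-0.9225, -1.0775, -2.4648)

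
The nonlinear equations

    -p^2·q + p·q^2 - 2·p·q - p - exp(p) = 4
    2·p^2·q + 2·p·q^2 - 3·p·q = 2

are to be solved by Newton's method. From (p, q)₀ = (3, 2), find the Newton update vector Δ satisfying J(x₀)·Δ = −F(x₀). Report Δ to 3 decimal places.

(-1.349, -0.149)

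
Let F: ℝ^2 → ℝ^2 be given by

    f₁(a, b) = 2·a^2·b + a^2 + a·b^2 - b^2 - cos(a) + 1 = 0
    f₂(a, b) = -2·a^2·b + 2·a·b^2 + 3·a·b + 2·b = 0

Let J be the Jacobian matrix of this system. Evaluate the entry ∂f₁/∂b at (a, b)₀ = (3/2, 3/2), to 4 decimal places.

6.0000

∂f₁/∂b = 2·a^2 + 2·a·b - 2·b.
At (3/2, 3/2) this is 6.0000.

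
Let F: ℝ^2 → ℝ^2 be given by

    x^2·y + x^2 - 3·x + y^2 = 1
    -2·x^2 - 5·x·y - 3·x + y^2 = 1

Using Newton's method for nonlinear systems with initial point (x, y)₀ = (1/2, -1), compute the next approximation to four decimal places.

At (1/2, -1): F = (-1.5000, 0.5000).
Jacobian J = [[2·x·y + 2·x - 3, x^2 + 2·y], [-4·x - 5·y - 3, -5·x + 2·y]].
At the point, J = [[-3.0000, -1.7500], [0.0000, -4.5000]] (det J = 13.5000).
Solving J·Δ = −F gives Δ = (-0.5648, 0.1111).
Then the next iterate is (x, y)₁ = (-0.0648, -0.8889).

(-0.0648, -0.8889)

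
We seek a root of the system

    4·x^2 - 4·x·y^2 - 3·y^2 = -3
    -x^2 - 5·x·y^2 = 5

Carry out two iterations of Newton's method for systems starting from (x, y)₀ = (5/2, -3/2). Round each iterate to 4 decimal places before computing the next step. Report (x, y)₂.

(-0.0107, -0.7397)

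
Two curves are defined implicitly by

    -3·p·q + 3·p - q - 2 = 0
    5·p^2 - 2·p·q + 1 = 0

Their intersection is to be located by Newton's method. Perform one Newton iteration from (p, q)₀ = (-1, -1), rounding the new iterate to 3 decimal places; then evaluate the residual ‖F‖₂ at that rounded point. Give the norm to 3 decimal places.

2.986

At (-1, -1): F = (-7.000, 4.000).
Jacobian J = [[-3·q + 3, -3·p - 1], [10·p - 2·q, -2·p]].
At the point, J = [[6.000, 2.000], [-8.000, 2.000]] (det J = 28.000).
Solving J·Δ = −F gives Δ = (0.786, 1.143).
Then the next iterate is (p, q)₁ = (-0.214, 0.143).
Re-evaluating at (-0.214, 0.143): F = (-2.69319, 1.29018), so ‖F‖₂ = 2.986.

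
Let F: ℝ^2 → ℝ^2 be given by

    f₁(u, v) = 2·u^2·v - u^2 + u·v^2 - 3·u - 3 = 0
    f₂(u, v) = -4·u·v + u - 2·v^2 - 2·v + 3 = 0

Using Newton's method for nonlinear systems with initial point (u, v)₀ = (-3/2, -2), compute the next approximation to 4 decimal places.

(-1.1231, -1.0744)

At (-3/2, -2): F = (-15.7500, -14.5000).
Jacobian J = [[4·u·v - 2·u + v^2 - 3, 2·u^2 + 2·u·v], [-4·v + 1, -4·u - 4·v - 2]].
At the point, J = [[16.0000, 10.5000], [9.0000, 12.0000]] (det J = 97.5000).
Solving J·Δ = −F gives Δ = (0.3769, 0.9256).
Then the next iterate is (u, v)₁ = (-1.1231, -1.0744).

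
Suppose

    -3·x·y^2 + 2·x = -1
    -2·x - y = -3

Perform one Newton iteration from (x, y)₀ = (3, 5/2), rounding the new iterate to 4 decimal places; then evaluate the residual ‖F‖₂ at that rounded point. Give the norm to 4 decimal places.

3.5398

At (3, 5/2): F = (-49.2500, -5.5000).
Jacobian J = [[-3·y^2 + 2, -6·x·y], [-2, -1]].
At the point, J = [[-16.7500, -45.0000], [-2.0000, -1.0000]] (det J = -73.2500).
Solving J·Δ = −F gives Δ = (-2.7065, -0.0870).
Then the next iterate is (x, y)₁ = (0.2935, 2.4130).
Re-evaluating at (0.2935, 2.4130): F = (-3.539772, 0.0000), so ‖F‖₂ = 3.5398.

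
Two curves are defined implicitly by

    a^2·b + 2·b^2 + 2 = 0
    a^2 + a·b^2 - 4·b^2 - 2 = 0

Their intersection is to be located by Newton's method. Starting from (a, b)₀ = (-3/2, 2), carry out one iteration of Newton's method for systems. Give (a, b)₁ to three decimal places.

(-0.711, 1.047)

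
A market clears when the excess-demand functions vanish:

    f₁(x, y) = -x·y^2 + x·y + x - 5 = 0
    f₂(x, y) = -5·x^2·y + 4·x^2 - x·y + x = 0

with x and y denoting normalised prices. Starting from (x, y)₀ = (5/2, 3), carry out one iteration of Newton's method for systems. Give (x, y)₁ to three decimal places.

(1.891, 1.844)

At (5/2, 3): F = (-17.500, -73.750).
Jacobian J = [[-y^2 + y + 1, -2·x·y + x], [-10·x·y + 8·x - y + 1, -5·x^2 - x]].
At the point, J = [[-5.000, -12.500], [-57.000, -33.750]] (det J = -543.750).
Solving J·Δ = −F gives Δ = (-0.609, -1.156).
Then the next iterate is (x, y)₁ = (1.891, 1.844).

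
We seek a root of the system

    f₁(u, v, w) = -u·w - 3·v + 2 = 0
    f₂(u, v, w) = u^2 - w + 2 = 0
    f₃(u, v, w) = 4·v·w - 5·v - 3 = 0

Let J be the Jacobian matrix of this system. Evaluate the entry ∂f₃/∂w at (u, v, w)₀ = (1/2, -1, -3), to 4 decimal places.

-4.0000

∂f₃/∂w = 4·v.
At (1/2, -1, -3) this is -4.0000.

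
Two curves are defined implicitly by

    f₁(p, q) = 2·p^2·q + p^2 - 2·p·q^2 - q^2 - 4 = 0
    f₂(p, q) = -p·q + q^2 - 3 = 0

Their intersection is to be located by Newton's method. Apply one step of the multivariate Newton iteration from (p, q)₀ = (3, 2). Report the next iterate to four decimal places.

At (3, 2): F = (13.0000, -5.0000).
Jacobian J = [[4·p·q + 2·p - 2·q^2, 2·p^2 - 4·p·q - 2·q], [-q, -p + 2·q]].
At the point, J = [[22.0000, -10.0000], [-2.0000, 1.0000]] (det J = 2.0000).
Solving J·Δ = −F gives Δ = (18.5000, 42.0000).
Then the next iterate is (p, q)₁ = (21.5000, 44.0000).

(21.5000, 44.0000)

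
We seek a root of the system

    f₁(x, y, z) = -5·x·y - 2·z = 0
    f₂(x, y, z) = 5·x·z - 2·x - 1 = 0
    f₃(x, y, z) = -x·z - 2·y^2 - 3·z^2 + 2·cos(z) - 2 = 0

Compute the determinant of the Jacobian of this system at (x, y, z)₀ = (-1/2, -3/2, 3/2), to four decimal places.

200.1811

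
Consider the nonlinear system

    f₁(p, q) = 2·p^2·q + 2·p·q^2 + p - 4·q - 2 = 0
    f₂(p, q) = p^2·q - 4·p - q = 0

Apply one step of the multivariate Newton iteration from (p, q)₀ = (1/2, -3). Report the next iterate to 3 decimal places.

At (1/2, -3): F = (18.000, 0.250).
Jacobian J = [[4·p·q + 2·q^2 + 1, 2·p^2 + 4·p·q - 4], [2·p·q - 4, p^2 - 1]].
At the point, J = [[13.000, -9.500], [-7.000, -0.750]] (det J = -76.250).
Solving J·Δ = −F gives Δ = (-0.146, 1.695).
Then the next iterate is (p, q)₁ = (0.354, -1.305).

(0.354, -1.305)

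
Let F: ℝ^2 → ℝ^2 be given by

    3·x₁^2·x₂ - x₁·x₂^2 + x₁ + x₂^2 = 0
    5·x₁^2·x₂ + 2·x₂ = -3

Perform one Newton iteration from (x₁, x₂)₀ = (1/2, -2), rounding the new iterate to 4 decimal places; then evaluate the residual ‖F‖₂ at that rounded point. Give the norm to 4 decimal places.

0.3584

At (1/2, -2): F = (1.0000, -3.5000).
Jacobian J = [[6·x₁·x₂ - x₂^2 + 1, 3·x₁^2 - 2·x₁·x₂ + 2·x₂], [10·x₁·x₂, 5·x₁^2 + 2]].
At the point, J = [[-9.0000, -1.2500], [-10.0000, 3.2500]] (det J = -41.7500).
Solving J·Δ = −F gives Δ = (-0.0269, 0.9940).
Then the next iterate is (x₁, x₂)₁ = (0.4731, -1.0060).
Re-evaluating at (0.4731, -1.0060): F = (0.330842, -0.137833), so ‖F‖₂ = 0.3584.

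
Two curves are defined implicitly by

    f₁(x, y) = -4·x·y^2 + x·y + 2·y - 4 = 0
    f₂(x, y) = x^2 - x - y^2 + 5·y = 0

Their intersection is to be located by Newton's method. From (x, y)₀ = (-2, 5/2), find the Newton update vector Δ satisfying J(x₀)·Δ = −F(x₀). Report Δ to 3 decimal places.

(2.450, 0.228)

At (-2, 5/2): F = (46.000, 12.250).
Jacobian J = [[-4·y^2 + y, -8·x·y + x + 2], [2·x - 1, -2·y + 5]].
At the point, J = [[-22.500, 40.000], [-5.000, 0.000]] (det J = 200.000).
Solving J·Δ = −F gives Δ = (2.450, 0.228).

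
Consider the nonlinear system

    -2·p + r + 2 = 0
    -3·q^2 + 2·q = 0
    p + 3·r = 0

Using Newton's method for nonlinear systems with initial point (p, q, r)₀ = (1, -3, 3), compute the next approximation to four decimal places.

(0.8571, -1.3500, -0.2857)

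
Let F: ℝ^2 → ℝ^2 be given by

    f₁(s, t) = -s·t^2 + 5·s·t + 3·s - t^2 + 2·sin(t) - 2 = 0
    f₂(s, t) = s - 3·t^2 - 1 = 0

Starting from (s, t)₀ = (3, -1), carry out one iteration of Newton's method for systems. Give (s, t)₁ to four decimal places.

(1.6213, -0.6035)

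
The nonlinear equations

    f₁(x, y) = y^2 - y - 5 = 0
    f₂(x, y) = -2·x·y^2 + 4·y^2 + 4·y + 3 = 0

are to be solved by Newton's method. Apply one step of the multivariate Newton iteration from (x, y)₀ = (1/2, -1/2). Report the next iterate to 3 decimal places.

(-0.250, -2.625)

At (1/2, -1/2): F = (-4.250, 1.750).
Jacobian J = [[0, 2·y - 1], [-2·y^2, -4·x·y + 8·y + 4]].
At the point, J = [[0.000, -2.000], [-0.500, 1.000]] (det J = -1.000).
Solving J·Δ = −F gives Δ = (-0.750, -2.125).
Then the next iterate is (x, y)₁ = (-0.250, -2.625).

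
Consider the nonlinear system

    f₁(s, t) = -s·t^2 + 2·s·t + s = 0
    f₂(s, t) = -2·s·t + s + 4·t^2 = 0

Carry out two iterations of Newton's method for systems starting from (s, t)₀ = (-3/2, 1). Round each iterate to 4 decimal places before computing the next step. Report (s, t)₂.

At (-3/2, 1): F = (-3.0000, 5.5000).
Jacobian J = [[-t^2 + 2·t + 1, -2·s·t + 2·s], [-2·t + 1, -2·s + 8·t]].
At the point, J = [[2.0000, 0.0000], [-1.0000, 11.0000]] (det J = 22.0000).
Solving J·Δ = −F gives Δ = (1.5000, -0.3636).
Then the next iterate is (s, t)₁ = (0.0000, 0.6364).
Round to (0.0000, 0.6364) and repeat: F = (0.0000, 1.620020), J = [[1.867795, 0.0000], [-0.2728, 5.0912]].
Δ = (0.0000, -0.3182), so (s, t)₂ = (0.0000, 0.3182).

(0.0000, 0.3182)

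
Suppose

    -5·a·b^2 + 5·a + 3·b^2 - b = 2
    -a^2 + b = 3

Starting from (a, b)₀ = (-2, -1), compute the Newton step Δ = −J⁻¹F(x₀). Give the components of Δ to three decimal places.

(1.981, 0.074)

At (-2, -1): F = (2.000, -8.000).
Jacobian J = [[-5·b^2 + 5, -10·a·b + 6·b - 1], [-2·a, 1]].
At the point, J = [[0.000, -27.000], [4.000, 1.000]] (det J = 108.000).
Solving J·Δ = −F gives Δ = (1.981, 0.074).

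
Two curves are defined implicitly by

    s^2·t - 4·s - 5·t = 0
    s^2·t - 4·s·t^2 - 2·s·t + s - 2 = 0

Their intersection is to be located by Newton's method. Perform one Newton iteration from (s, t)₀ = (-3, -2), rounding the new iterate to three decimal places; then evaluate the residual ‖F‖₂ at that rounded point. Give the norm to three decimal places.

1.080

At (-3, -2): F = (4.000, 13.000).
Jacobian J = [[2·s·t - 4, s^2 - 5], [2·s·t - 4·t^2 - 2·t + 1, s^2 - 8·s·t - 2·s]].
At the point, J = [[8.000, 4.000], [1.000, -33.000]] (det J = -268.000).
Solving J·Δ = −F gives Δ = (-0.687, 0.373).
Then the next iterate is (s, t)₁ = (-3.687, -1.627).
Re-evaluating at (-3.687, -1.627): F = (0.76561, -0.76203), so ‖F‖₂ = 1.080.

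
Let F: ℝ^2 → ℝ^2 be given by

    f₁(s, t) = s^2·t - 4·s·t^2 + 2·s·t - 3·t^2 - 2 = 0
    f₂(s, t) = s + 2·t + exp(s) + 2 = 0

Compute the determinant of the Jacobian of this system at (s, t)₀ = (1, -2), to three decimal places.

-163.267

J = [[2·s·t - 4·t^2 + 2·t, s^2 - 8·s·t + 2·s - 6·t], [exp(s) + 1, 2]].
At the point, J = [[-24.000, 31.000], [3.71828, 2.000]].
det J = -163.267.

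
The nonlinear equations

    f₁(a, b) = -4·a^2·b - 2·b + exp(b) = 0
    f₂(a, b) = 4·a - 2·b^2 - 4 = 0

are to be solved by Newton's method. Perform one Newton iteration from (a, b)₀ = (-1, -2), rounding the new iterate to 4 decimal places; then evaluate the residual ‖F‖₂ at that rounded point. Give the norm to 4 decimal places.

7.9489

At (-1, -2): F = (12.135335, -16.0000).
Jacobian J = [[-8·a·b, -4·a^2 + exp(b) - 2], [4, -4·b]].
At the point, J = [[-16.0000, -5.864665], [4.0000, 8.0000]] (det J = -104.541341).
Solving J·Δ = −F gives Δ = (0.0311, 1.9845).
Then the next iterate is (a, b)₁ = (-0.9689, -0.0155).
Re-evaluating at (-0.9689, -0.0155): F = (1.073823, -7.876081), so ‖F‖₂ = 7.9489.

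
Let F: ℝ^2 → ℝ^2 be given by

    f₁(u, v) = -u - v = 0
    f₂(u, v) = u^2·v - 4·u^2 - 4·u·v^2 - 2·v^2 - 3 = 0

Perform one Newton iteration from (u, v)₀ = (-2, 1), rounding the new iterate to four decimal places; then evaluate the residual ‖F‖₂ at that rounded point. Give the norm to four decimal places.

3.4746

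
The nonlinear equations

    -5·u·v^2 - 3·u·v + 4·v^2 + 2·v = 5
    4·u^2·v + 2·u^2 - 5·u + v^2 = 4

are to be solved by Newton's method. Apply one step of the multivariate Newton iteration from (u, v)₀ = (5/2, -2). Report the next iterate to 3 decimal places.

At (5/2, -2): F = (-28.000, -50.000).
Jacobian J = [[-5·v^2 - 3·v, -10·u·v - 3·u + 8·v + 2], [8·u·v + 4·u - 5, 4·u^2 + 2·v]].
At the point, J = [[-14.000, 28.500], [-35.000, 21.000]] (det J = 703.500).
Solving J·Δ = −F gives Δ = (-1.190, 0.398).
Then the next iterate is (u, v)₁ = (1.310, -1.602).

(1.310, -1.602)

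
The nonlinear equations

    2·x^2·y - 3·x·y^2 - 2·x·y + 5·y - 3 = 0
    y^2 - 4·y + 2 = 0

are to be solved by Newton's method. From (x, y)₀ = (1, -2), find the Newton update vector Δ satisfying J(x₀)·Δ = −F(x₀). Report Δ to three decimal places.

(0.297, 1.750)

At (1, -2): F = (-25.000, 14.000).
Jacobian J = [[4·x·y - 3·y^2 - 2·y, 2·x^2 - 6·x·y - 2·x + 5], [0, 2·y - 4]].
At the point, J = [[-16.000, 17.000], [0.000, -8.000]] (det J = 128.000).
Solving J·Δ = −F gives Δ = (0.297, 1.750).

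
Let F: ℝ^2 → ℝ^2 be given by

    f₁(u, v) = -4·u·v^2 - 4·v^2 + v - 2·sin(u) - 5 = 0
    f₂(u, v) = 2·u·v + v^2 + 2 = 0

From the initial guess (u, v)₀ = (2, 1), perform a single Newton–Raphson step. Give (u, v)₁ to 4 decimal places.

At (2, 1): F = (-17.818595, 7.0000).
Jacobian J = [[-4·v^2 - 2·cos(u), -8·u·v - 8·v + 1], [2·v, 2·u + 2·v]].
At the point, J = [[-3.167706, -23.0000], [2.0000, 6.0000]] (det J = 26.993762).
Solving J·Δ = −F gives Δ = (-2.0037, -0.4988).
Then the next iterate is (u, v)₁ = (-0.0037, 0.5012).

(-0.0037, 0.5012)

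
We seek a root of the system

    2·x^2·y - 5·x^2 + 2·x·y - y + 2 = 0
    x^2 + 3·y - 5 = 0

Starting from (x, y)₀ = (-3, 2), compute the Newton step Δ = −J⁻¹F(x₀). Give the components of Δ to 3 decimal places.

At (-3, 2): F = (-21.000, 10.000).
Jacobian J = [[4·x·y - 10·x + 2·y, 2·x^2 + 2·x - 1], [2·x, 3]].
At the point, J = [[10.000, 11.000], [-6.000, 3.000]] (det J = 96.000).
Solving J·Δ = −F gives Δ = (1.802, 0.271).

(1.802, 0.271)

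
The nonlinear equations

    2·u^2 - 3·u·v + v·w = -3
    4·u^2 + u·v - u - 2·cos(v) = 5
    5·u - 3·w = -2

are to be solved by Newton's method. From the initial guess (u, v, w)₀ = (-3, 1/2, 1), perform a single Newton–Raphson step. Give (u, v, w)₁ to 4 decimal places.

At (-3, 1/2, 1): F = (26.0000, 30.744835, -16.0000).
Jacobian J = [[4·u - 3·v, -3·u + w, v], [8·u + v - 1, u + 2·sin(v), 0], [5, 0, -3]].
At the point, J = [[-13.5000, 10.0000, 0.5000], [-24.5000, -2.041149, 0.0000], [5.0000, 0.0000, -3.0000]] (det J = -812.563659).
Solving J·Δ = −F gives Δ = (1.3109, -0.6728, -3.1484).
Then the next iterate is (u, v, w)₁ = (-1.6891, -0.1728, -2.1484).

(-1.6891, -0.1728, -2.1484)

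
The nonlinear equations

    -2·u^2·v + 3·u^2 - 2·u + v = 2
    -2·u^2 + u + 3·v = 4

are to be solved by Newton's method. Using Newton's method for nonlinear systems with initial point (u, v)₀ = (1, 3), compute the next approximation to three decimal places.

At (1, 3): F = (-4.000, 4.000).
Jacobian J = [[-4·u·v + 6·u - 2, -2·u^2 + 1], [-4·u + 1, 3]].
At the point, J = [[-8.000, -1.000], [-3.000, 3.000]] (det J = -27.000).
Solving J·Δ = −F gives Δ = (-0.296, -1.630).
Then the next iterate is (u, v)₁ = (0.704, 1.370).

(0.704, 1.370)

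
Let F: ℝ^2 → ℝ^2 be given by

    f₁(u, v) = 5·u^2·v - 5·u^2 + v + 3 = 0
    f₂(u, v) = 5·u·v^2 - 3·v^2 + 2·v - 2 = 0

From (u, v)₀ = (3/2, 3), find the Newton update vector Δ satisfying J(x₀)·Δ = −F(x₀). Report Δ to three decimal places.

At (3/2, 3): F = (28.500, 44.500).
Jacobian J = [[10·u·v - 10·u, 5·u^2 + 1], [5·v^2, 10·u·v - 6·v + 2]].
At the point, J = [[30.000, 12.250], [45.000, 29.000]] (det J = 318.750).
Solving J·Δ = −F gives Δ = (-0.883, -0.165).

(-0.883, -0.165)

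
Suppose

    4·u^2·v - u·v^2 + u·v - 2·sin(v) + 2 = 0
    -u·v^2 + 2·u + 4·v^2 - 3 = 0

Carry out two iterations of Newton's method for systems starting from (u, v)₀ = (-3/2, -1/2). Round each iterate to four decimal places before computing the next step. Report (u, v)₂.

(-1.2908, -1.0243)

At (-3/2, -1/2): F = (-0.416149, -4.6250).
Jacobian J = [[8·u·v - v^2 + v, 4·u^2 - 2·u·v + u - 2·cos(v)], [-v^2 + 2, -2·u·v + 8·v]].
At the point, J = [[5.2500, 4.244835], [1.7500, -5.5000]] (det J = -36.303461).
Solving J·Δ = −F gives Δ = (0.6038, -0.6488).
Then the next iterate is (u, v)₁ = (-0.8962, -1.1488).
Round to (-0.8962, -1.1488) and repeat: F = (2.346106, 1.669318), J = [[5.767895, -0.561776], [0.680259, -11.249509]].
Δ = (-0.3946, 0.1245), so (u, v)₂ = (-1.2908, -1.0243).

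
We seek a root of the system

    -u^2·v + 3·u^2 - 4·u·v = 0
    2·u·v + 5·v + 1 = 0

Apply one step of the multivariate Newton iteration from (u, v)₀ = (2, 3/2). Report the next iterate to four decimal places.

(-1.3333, 1.0000)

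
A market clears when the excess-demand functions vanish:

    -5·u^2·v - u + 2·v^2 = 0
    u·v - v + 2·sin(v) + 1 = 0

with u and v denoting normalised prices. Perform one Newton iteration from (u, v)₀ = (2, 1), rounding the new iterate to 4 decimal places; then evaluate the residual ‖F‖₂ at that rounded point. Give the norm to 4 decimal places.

36.6461

At (2, 1): F = (-20.0000, 3.682942).
Jacobian J = [[-10·u·v - 1, -5·u^2 + 4·v], [v, u + 2·cos(v) - 1]].
At the point, J = [[-21.0000, -16.0000], [1.0000, 2.080605]] (det J = -27.692697).
Solving J·Δ = −F gives Δ = (0.6253, -2.0706).
Then the next iterate is (u, v)₁ = (2.6253, -1.0706).
Re-evaluating at (2.6253, -1.0706): F = (36.561016, -2.495023), so ‖F‖₂ = 36.6461.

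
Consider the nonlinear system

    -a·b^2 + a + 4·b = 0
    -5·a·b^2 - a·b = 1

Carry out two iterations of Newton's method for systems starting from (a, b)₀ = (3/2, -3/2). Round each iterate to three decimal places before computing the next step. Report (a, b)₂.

(0.938, -0.283)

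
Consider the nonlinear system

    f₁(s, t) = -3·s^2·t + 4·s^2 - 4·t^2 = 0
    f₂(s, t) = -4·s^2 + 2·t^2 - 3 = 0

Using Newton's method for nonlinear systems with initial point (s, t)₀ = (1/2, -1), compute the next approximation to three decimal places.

(-23.000, 22.000)

At (1/2, -1): F = (-2.250, -2.000).
Jacobian J = [[-6·s·t + 8·s, -3·s^2 - 8·t], [-8·s, 4·t]].
At the point, J = [[7.000, 7.250], [-4.000, -4.000]] (det J = 1.000).
Solving J·Δ = −F gives Δ = (-23.500, 23.000).
Then the next iterate is (s, t)₁ = (-23.000, 22.000).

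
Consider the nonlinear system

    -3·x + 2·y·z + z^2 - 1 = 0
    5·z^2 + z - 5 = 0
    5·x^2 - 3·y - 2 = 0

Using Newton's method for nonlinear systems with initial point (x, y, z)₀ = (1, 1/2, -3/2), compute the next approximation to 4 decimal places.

At (1, 1/2, -3/2): F = (-3.2500, 4.7500, 1.5000).
Jacobian J = [[-3, 2·z, 2·y + 2·z], [0, 0, 10·z + 1], [10·x, -3, 0]].
At the point, J = [[-3.0000, -3.0000, -2.0000], [0.0000, 0.0000, -14.0000], [10.0000, -3.0000, 0.0000]] (det J = 546.0000).
Solving J·Δ = −F gives Δ = (-0.4176, -0.8919, 0.3393).
Then the next iterate is (x, y, z)₁ = (0.5824, -0.3919, -1.1607).

(0.5824, -0.3919, -1.1607)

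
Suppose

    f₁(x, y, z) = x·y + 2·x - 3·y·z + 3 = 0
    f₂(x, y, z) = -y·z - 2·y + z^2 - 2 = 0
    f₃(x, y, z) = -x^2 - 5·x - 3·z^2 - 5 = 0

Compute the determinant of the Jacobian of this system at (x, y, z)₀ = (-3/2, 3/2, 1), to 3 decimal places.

94.500

J = [[y + 2, x - 3·z, -3·y], [0, -z - 2, -y + 2·z], [-2·x - 5, 0, -6·z]].
At the point, J = [[3.500, -4.500, -4.500], [0.000, -3.000, 0.500], [-2.000, 0.000, -6.000]].
det J = 94.500.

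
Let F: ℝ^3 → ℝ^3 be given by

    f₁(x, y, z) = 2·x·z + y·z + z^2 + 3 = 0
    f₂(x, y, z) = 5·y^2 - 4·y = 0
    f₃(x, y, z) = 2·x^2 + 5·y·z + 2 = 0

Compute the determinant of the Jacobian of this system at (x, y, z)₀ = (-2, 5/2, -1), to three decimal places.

J = [[2·z, z, 2·x + y + 2·z], [0, 10·y - 4, 0], [4·x, 5·z, 5·y]].
At the point, J = [[-2.000, -1.000, -3.500], [0.000, 21.000, 0.000], [-8.000, -5.000, 12.500]].
det J = -1113.000.

-1113.000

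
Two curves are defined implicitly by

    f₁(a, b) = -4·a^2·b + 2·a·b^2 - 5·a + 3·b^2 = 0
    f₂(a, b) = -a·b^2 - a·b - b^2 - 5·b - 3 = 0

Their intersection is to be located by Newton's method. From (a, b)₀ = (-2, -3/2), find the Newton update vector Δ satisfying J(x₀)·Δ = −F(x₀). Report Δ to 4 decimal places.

(1.0328, 0.4959)

At (-2, -3/2): F = (31.7500, 3.7500).
Jacobian J = [[-8·a·b + 2·b^2 - 5, -4·a^2 + 4·a·b + 6·b], [-b^2 - b, -2·a·b - a - 2·b - 5]].
At the point, J = [[-24.5000, -13.0000], [-0.7500, -6.0000]] (det J = 137.2500).
Solving J·Δ = −F gives Δ = (1.0328, 0.4959).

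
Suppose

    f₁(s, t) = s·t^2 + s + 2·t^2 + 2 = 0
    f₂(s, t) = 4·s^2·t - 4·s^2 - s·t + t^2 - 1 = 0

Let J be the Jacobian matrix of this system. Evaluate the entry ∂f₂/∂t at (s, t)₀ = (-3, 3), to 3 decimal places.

∂f₂/∂t = 4·s^2 - s + 2·t.
At (-3, 3) this is 45.000.

45.000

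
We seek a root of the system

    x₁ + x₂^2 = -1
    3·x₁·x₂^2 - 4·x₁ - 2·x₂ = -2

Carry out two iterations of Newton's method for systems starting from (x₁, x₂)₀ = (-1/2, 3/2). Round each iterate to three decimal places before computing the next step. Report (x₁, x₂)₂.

At (-1/2, 3/2): F = (2.750, -2.375).
Jacobian J = [[1, 2·x₂], [3·x₂^2 - 4, 6·x₁·x₂ - 2]].
At the point, J = [[1.000, 3.000], [2.750, -6.500]] (det J = -14.750).
Solving J·Δ = −F gives Δ = (-0.729, -0.674).
Then the next iterate is (x₁, x₂)₁ = (-1.229, 0.826).
Round to (-1.229, 0.826) and repeat: F = (0.45328, 2.74845), J = [[1.000, 1.652], [-1.95317, -8.09092]].
Δ = (-1.687, 0.747), so (x₁, x₂)₂ = (-2.916, 1.573).

(-2.916, 1.573)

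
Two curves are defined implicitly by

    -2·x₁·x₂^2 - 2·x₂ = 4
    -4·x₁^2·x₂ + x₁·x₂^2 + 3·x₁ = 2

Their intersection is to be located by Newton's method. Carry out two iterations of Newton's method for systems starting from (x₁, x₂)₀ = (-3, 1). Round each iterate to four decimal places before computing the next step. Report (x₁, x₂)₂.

(-7.0305, -33.6544)

At (-3, 1): F = (0.0000, -50.0000).
Jacobian J = [[-2·x₂^2, -4·x₁·x₂ - 2], [-8·x₁·x₂ + x₂^2 + 3, -4·x₁^2 + 2·x₁·x₂]].
At the point, J = [[-2.0000, 10.0000], [28.0000, -42.0000]] (det J = -196.0000).
Solving J·Δ = −F gives Δ = (2.5510, 0.5102).
Then the next iterate is (x₁, x₂)₁ = (-0.4490, 1.5102).
Round to (-0.4490, 1.5102) and repeat: F = (-4.972328, -5.588867), J = [[-4.561408, 0.712319], [10.705342, -2.162564]].
Δ = (-6.5815, -35.1646), so (x₁, x₂)₂ = (-7.0305, -33.6544).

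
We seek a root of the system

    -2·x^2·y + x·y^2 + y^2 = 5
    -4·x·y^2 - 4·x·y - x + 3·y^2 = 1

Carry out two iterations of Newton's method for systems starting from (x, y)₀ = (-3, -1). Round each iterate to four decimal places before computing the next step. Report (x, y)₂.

(-2.1315, -0.6204)

At (-3, -1): F = (11.0000, 5.0000).
Jacobian J = [[-4·x·y + y^2, -2·x^2 + 2·x·y + 2·y], [-4·y^2 - 4·y - 1, -8·x·y - 4·x + 6·y]].
At the point, J = [[-11.0000, -14.0000], [-1.0000, -18.0000]] (det J = 184.0000).
Solving J·Δ = −F gives Δ = (0.6957, 0.2391).
Then the next iterate is (x, y)₁ = (-2.3043, -0.7609).
Round to (-2.3043, -0.7609) and repeat: F = (2.325302, 1.364310), J = [[-6.434399, -8.634713], [-0.272275, -9.374935]].
Δ = (0.1728, 0.1405), so (x, y)₂ = (-2.1315, -0.6204).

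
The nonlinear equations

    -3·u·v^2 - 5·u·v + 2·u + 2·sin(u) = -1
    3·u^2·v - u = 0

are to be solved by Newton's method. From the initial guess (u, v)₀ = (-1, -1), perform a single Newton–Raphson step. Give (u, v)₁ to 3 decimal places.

(-0.207, -1.655)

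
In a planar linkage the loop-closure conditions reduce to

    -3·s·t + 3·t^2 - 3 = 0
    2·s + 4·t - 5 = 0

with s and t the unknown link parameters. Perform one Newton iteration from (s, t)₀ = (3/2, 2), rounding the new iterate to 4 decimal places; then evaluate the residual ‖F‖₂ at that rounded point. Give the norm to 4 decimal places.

At (3/2, 2): F = (0.0000, 6.0000).
Jacobian J = [[-3·t, -3·s + 6·t], [2, 4]].
At the point, J = [[-6.0000, 7.5000], [2.0000, 4.0000]] (det J = -39.0000).
Solving J·Δ = −F gives Δ = (-1.1538, -0.9231).
Then the next iterate is (s, t)₁ = (0.3462, 1.0769).
Re-evaluating at (0.3462, 1.0769): F = (-0.639328, 0.0000), so ‖F‖₂ = 0.6393.

0.6393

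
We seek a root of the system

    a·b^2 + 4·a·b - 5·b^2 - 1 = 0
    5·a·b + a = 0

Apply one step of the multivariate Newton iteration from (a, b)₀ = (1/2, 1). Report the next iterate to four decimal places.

(0.2752, 0.3394)

At (1/2, 1): F = (-3.5000, 3.0000).
Jacobian J = [[b^2 + 4·b, 2·a·b + 4·a - 10·b], [5·b + 1, 5·a]].
At the point, J = [[5.0000, -7.0000], [6.0000, 2.5000]] (det J = 54.5000).
Solving J·Δ = −F gives Δ = (-0.2248, -0.6606).
Then the next iterate is (a, b)₁ = (0.2752, 0.3394).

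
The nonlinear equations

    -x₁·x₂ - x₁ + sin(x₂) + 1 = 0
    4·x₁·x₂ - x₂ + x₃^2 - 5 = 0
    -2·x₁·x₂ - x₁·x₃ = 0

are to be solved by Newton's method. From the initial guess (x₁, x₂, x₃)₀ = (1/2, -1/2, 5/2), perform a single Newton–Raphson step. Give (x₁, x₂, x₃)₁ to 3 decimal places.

At (1/2, -1/2, 5/2): F = (0.27057, 0.750, -0.750).
Jacobian J = [[-x₂ - 1, -x₁ + cos(x₂), 0], [4·x₂, 4·x₁ - 1, 2·x₃], [-2·x₂ - x₃, -2·x₁, -x₁]].
At the point, J = [[-0.500, 0.37758, 0.000], [-2.000, 1.000, 5.000], [-1.500, -1.000, -0.500]] (det J = -5.45945).
Solving J·Δ = −F gives Δ = (-0.010, -0.730, -0.008).
Then the next iterate is (x₁, x₂, x₃)₁ = (0.490, -1.230, 2.492).

(0.490, -1.230, 2.492)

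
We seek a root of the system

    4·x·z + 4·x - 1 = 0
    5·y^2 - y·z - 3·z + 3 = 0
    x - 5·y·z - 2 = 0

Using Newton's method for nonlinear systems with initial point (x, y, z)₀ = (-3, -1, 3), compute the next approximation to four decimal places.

At (-3, -1, 3): F = (-49.0000, 2.0000, 10.0000).
Jacobian J = [[4·z + 4, 0, 4·x], [0, 10·y - z, -y - 3], [1, -5·z, -5·y]].
At the point, J = [[16.0000, 0.0000, -12.0000], [0.0000, -13.0000, -2.0000], [1.0000, -15.0000, 5.0000]] (det J = -1676.0000).
Solving J·Δ = −F gives Δ = (2.0615, 0.3592, -1.3347).
Then the next iterate is (x, y, z)₁ = (-0.9385, -0.6408, 1.6653).

(-0.9385, -0.6408, 1.6653)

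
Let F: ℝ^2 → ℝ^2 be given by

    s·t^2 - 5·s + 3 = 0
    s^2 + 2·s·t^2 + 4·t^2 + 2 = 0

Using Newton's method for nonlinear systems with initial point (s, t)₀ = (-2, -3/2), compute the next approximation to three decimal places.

At (-2, -3/2): F = (8.500, 6.000).
Jacobian J = [[t^2 - 5, 2·s·t], [2·s + 2·t^2, 4·s·t + 8·t]].
At the point, J = [[-2.750, 6.000], [0.500, 0.000]] (det J = -3.000).
Solving J·Δ = −F gives Δ = (-12.000, -6.917).
Then the next iterate is (s, t)₁ = (-14.000, -8.417).

(-14.000, -8.417)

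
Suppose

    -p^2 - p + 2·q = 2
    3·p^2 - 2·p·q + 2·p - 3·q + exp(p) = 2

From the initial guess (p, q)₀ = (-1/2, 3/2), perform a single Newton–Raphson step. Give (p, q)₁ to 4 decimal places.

(-1.5000, 0.8750)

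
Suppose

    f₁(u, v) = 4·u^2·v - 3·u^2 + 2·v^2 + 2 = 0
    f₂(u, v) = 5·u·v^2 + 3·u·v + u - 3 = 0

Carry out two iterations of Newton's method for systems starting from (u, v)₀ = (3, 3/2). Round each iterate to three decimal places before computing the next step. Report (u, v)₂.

(1.616, 0.342)

At (3, 3/2): F = (33.500, 47.250).
Jacobian J = [[8·u·v - 6·u, 4·u^2 + 4·v], [5·v^2 + 3·v + 1, 10·u·v + 3·u]].
At the point, J = [[18.000, 42.000], [16.750, 54.000]] (det J = 268.500).
Solving J·Δ = −F gives Δ = (0.654, -1.078).
Then the next iterate is (u, v)₁ = (3.654, 0.422).
Round to (3.654, 0.422) and repeat: F = (-15.16128, 8.53356), J = [[-9.58810, 55.09486], [3.15642, 26.38188]].
Δ = (-2.038, -0.080), so (u, v)₂ = (1.616, 0.342).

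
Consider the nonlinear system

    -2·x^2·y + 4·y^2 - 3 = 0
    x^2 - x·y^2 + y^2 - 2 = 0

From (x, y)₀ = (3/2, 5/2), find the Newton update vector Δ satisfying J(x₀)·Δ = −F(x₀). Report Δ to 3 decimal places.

(-0.201, -0.888)

At (3/2, 5/2): F = (10.750, -2.875).
Jacobian J = [[-4·x·y, -2·x^2 + 8·y], [2·x - y^2, -2·x·y + 2·y]].
At the point, J = [[-15.000, 15.500], [-3.250, -2.500]] (det J = 87.875).
Solving J·Δ = −F gives Δ = (-0.201, -0.888).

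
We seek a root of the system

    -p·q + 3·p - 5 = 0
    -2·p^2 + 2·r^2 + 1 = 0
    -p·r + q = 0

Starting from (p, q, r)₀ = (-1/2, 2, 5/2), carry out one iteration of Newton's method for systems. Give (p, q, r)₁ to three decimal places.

(2.457, 7.087, 0.609)

At (-1/2, 2, 5/2): F = (-5.500, 13.000, 3.250).
Jacobian J = [[-q + 3, -p, 0], [-4·p, 0, 4·r], [-r, 1, -p]].
At the point, J = [[1.000, 0.500, 0.000], [2.000, 0.000, 10.000], [-2.500, 1.000, 0.500]] (det J = -23.000).
Solving J·Δ = −F gives Δ = (2.957, 5.087, -1.891).
Then the next iterate is (p, q, r)₁ = (2.457, 7.087, 0.609).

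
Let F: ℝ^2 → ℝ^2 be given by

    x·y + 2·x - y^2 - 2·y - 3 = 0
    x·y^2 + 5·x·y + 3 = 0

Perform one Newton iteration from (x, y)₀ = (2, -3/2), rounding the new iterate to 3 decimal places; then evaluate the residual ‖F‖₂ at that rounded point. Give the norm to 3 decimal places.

1.214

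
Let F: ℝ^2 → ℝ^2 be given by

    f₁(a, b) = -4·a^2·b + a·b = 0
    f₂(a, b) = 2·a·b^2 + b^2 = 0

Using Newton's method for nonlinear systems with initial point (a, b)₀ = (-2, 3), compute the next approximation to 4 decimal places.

(-1.1818, 2.3182)

At (-2, 3): F = (-54.0000, -27.0000).
Jacobian J = [[-8·a·b + b, -4·a^2 + a], [2·b^2, 4·a·b + 2·b]].
At the point, J = [[51.0000, -18.0000], [18.0000, -18.0000]] (det J = -594.0000).
Solving J·Δ = −F gives Δ = (0.8182, -0.6818).
Then the next iterate is (a, b)₁ = (-1.1818, 2.3182).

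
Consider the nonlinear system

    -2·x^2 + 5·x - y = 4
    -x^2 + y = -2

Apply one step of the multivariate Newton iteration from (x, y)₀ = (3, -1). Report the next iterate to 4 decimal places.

(1.9231, 0.5385)

At (3, -1): F = (-6.0000, -8.0000).
Jacobian J = [[-4·x + 5, -1], [-2·x, 1]].
At the point, J = [[-7.0000, -1.0000], [-6.0000, 1.0000]] (det J = -13.0000).
Solving J·Δ = −F gives Δ = (-1.0769, 1.5385).
Then the next iterate is (x, y)₁ = (1.9231, 0.5385).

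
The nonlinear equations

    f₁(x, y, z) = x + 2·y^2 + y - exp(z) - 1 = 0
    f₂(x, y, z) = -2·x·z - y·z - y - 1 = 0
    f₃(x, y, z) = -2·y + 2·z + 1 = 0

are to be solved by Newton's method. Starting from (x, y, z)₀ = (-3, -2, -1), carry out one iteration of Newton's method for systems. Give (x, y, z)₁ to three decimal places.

(2.389, -0.972, -1.472)

At (-3, -2, -1): F = (1.63212, -7.000, 3.000).
Jacobian J = [[1, 4·y + 1, -exp(z)], [-2·z, -z - 1, -2·x - y], [0, -2, 2]].
At the point, J = [[1.000, -7.000, -0.36788], [2.000, 0.000, 8.000], [0.000, -2.000, 2.000]] (det J = 45.47152).
Solving J·Δ = −F gives Δ = (5.389, 1.028, -0.472).
Then the next iterate is (x, y, z)₁ = (2.389, -0.972, -1.472).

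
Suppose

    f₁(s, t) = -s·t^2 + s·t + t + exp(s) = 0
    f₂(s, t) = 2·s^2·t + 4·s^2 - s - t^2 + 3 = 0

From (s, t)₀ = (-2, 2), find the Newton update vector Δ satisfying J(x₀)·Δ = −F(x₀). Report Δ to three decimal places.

(0.924, -0.630)

At (-2, 2): F = (6.13534, 33.000).
Jacobian J = [[-t^2 + t + exp(s), -2·s·t + s + 1], [4·s·t + 8·s - 1, 2·s^2 - 2·t]].
At the point, J = [[-1.86466, 7.000], [-33.000, 4.000]] (det J = 223.54134).
Solving J·Δ = −F gives Δ = (0.924, -0.630).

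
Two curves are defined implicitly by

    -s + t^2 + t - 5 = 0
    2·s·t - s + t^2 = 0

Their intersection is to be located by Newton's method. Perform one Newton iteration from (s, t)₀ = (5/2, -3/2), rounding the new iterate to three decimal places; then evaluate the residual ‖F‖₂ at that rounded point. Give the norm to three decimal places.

15.325

At (5/2, -3/2): F = (-6.750, -7.750).
Jacobian J = [[-1, 2·t + 1], [2·t - 1, 2·s + 2·t]].
At the point, J = [[-1.000, -2.000], [-4.000, 2.000]] (det J = -10.000).
Solving J·Δ = −F gives Δ = (-2.900, -1.925).
Then the next iterate is (s, t)₁ = (-0.400, -3.425).
Re-evaluating at (-0.400, -3.425): F = (3.70562, 14.87062), so ‖F‖₂ = 15.325.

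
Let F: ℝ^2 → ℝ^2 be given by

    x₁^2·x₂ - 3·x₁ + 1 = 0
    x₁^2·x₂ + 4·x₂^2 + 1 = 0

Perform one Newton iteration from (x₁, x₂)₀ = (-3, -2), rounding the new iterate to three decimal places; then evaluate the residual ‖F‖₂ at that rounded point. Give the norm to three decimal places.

1.417

At (-3, -2): F = (-8.000, -1.000).
Jacobian J = [[2·x₁·x₂ - 3, x₁^2], [2·x₁·x₂, x₁^2 + 8·x₂]].
At the point, J = [[9.000, 9.000], [12.000, -7.000]] (det J = -171.000).
Solving J·Δ = −F gives Δ = (0.380, 0.509).
Then the next iterate is (x₁, x₂)₁ = (-2.620, -1.491).
Re-evaluating at (-2.620, -1.491): F = (-1.37482, -0.34250), so ‖F‖₂ = 1.417.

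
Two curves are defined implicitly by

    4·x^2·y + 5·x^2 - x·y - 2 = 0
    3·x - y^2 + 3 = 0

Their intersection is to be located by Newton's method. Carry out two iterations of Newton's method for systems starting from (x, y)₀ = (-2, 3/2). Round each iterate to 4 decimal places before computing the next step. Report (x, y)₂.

At (-2, 3/2): F = (45.0000, -5.2500).
Jacobian J = [[8·x·y + 10·x - y, 4·x^2 - x], [3, -2·y]].
At the point, J = [[-45.5000, 18.0000], [3.0000, -3.0000]] (det J = 82.5000).
Solving J·Δ = −F gives Δ = (0.4909, -1.2591).
Then the next iterate is (x, y)₁ = (-1.5091, 0.2409).
Round to (-1.5091, 0.2409) and repeat: F = (11.944942, -1.585333), J = [[-18.240238, 10.618631], [3.0000, -0.4818]].
Δ = (0.4803, -0.2999), so (x, y)₂ = (-1.0288, -0.0590).

(-1.0288, -0.0590)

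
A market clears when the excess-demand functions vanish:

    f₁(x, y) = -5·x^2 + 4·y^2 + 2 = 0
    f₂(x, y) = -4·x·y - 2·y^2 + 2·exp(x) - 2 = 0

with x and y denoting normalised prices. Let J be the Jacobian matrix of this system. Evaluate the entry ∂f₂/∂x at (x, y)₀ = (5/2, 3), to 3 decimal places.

12.365

∂f₂/∂x = -4·y + 2·exp(x).
At (5/2, 3) this is 12.365.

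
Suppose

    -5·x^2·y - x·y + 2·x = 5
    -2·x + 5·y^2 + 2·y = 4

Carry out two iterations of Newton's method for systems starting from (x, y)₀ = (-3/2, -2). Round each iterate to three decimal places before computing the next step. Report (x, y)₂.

At (-3/2, -2): F = (11.500, 15.000).
Jacobian J = [[-10·x·y - y + 2, -5·x^2 - x], [-2, 10·y + 2]].
At the point, J = [[-26.000, -9.750], [-2.000, -18.000]] (det J = 448.500).
Solving J·Δ = −F gives Δ = (0.135, 0.818).
Then the next iterate is (x, y)₁ = (-1.365, -1.182).
Round to (-1.365, -1.182) and repeat: F = (1.66823, 3.35162), J = [[-12.95230, -7.95112], [-2.000, -9.820]].
Δ = (-0.092, 0.360), so (x, y)₂ = (-1.457, -0.822).

(-1.457, -0.822)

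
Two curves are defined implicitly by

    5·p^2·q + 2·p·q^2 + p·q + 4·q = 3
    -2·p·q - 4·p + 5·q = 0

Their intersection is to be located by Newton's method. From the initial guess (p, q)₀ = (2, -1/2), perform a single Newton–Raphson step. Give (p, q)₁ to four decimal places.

(-1.0714, -1.2143)

At (2, -1/2): F = (-15.0000, -8.5000).
Jacobian J = [[10·p·q + 2·q^2 + q, 5·p^2 + 4·p·q + p + 4], [-2·q - 4, -2·p + 5]].
At the point, J = [[-10.0000, 22.0000], [-3.0000, 1.0000]] (det J = 56.0000).
Solving J·Δ = −F gives Δ = (-3.0714, -0.7143).
Then the next iterate is (p, q)₁ = (-1.0714, -1.2143).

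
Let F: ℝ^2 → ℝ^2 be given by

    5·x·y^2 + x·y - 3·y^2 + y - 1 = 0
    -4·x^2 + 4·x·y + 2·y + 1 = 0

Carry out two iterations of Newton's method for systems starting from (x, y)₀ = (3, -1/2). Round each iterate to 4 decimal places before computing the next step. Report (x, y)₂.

(-0.3381, -2.1650)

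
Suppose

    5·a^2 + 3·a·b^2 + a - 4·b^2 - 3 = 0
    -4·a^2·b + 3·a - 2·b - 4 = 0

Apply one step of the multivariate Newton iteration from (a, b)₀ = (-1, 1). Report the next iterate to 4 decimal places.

At (-1, 1): F = (-6.0000, -13.0000).
Jacobian J = [[10·a + 3·b^2 + 1, 6·a·b - 8·b], [-8·a·b + 3, -4·a^2 - 2]].
At the point, J = [[-6.0000, -14.0000], [11.0000, -6.0000]] (det J = 190.0000).
Solving J·Δ = −F gives Δ = (0.7684, -0.7579).
Then the next iterate is (a, b)₁ = (-0.2316, 0.2421).

(-0.2316, 0.2421)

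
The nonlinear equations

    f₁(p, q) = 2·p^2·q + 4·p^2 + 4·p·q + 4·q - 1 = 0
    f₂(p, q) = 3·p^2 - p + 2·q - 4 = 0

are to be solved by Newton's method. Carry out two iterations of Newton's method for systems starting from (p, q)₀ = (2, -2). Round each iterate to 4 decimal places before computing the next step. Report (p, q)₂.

At (2, -2): F = (-25.0000, 2.0000).
Jacobian J = [[4·p·q + 8·p + 4·q, 2·p^2 + 4·p + 4], [6·p - 1, 2]].
At the point, J = [[-8.0000, 20.0000], [11.0000, 2.0000]] (det J = -236.0000).
Solving J·Δ = −F gives Δ = (-0.3814, 1.0975).
Then the next iterate is (p, q)₁ = (1.6186, -0.9025).
Round to (1.6186, -0.9025) and repeat: F = (-4.702540, 0.435998), J = [[3.495654, 15.714132], [8.7116, 2.0000]].
Δ = (-0.1251, 0.3271), so (p, q)₂ = (1.4935, -0.5754).

(1.4935, -0.5754)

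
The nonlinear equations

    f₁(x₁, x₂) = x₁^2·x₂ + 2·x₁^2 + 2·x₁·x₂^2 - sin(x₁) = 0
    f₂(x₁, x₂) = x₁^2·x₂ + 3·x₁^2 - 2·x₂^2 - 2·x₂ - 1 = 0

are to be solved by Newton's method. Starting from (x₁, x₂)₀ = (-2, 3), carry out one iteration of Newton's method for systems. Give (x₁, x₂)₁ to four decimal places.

(-1.7180, 2.2231)

At (-2, 3): F = (-15.090703, -1.0000).
Jacobian J = [[2·x₁·x₂ + 4·x₁ + 2·x₂^2 - cos(x₁), x₁^2 + 4·x₁·x₂], [2·x₁·x₂ + 6·x₁, x₁^2 - 4·x₂ - 2]].
At the point, J = [[-1.583853, -20.0000], [-24.0000, -10.0000]] (det J = -464.161468).
Solving J·Δ = −F gives Δ = (0.2820, -0.7769).
Then the next iterate is (x₁, x₂)₁ = (-1.7180, 2.2231).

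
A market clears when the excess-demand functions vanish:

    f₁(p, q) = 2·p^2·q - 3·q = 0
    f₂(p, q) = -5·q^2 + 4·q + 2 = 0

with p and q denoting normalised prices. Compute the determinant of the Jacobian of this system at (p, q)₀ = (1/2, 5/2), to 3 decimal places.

J = [[4·p·q, 2·p^2 - 3], [0, -10·q + 4]].
At the point, J = [[5.000, -2.500], [0.000, -21.000]].
det J = -105.000.

-105.000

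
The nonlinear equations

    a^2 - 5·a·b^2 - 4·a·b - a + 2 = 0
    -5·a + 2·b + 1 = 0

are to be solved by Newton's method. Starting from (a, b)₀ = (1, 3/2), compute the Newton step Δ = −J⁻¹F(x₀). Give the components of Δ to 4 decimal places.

At (1, 3/2): F = (-15.2500, -1.0000).
Jacobian J = [[2·a - 5·b^2 - 4·b - 1, -10·a·b - 4·a], [-5, 2]].
At the point, J = [[-16.2500, -19.0000], [-5.0000, 2.0000]] (det J = -127.5000).
Solving J·Δ = −F gives Δ = (-0.3882, -0.4706).

(-0.3882, -0.4706)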